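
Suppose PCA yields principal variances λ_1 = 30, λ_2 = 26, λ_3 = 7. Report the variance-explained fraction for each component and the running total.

Step 1 — total variance = trace(Sigma) = Σ λ_i = 30 + 26 + 7 = 63.

Step 2 — fraction explained by component i = λ_i / Σ λ:
  PC1: 30/63 = 0.4762
  PC2: 26/63 = 0.4127
  PC3: 7/63 = 0.1111

Step 3 — cumulative fraction after k components = (λ_1 + ... + λ_k) / Σ λ:
  k = 1: 30/63 = 0.4762
  k = 2: (30 + 26)/63 = 56/63 = 0.8889
  k = 3: (30 + 26 + 7)/63 = 63/63 = 1

Summary (fraction, with percent):

explained: PC1 0.4762 (47.62%), PC2 0.4127 (41.27%), PC3 0.1111 (11.11%);  cumulative: 0.4762, 0.8889, 1


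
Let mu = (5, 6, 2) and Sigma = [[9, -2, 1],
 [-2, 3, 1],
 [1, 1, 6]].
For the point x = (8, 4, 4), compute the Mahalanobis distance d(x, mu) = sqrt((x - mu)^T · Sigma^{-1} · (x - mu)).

Step 1 — centre the observation: (x - mu) = (3, -2, 2).

Step 2 — invert Sigma (cofactor / det for 3×3, or solve directly):
  Sigma^{-1} = [[0.1393, 0.1066, -0.041],
 [0.1066, 0.4344, -0.0902],
 [-0.041, -0.0902, 0.1885]].

Step 3 — form the quadratic (x - mu)^T · Sigma^{-1} · (x - mu):
  Sigma^{-1} · (x - mu) = (0.123, -0.7295, 0.4344).
  (x - mu)^T · [Sigma^{-1} · (x - mu)] = (3)·(0.123) + (-2)·(-0.7295) + (2)·(0.4344) = 2.6967.

Step 4 — take square root: d = √(2.6967) ≈ 1.6422.

d(x, mu) = √(2.6967) ≈ 1.6422


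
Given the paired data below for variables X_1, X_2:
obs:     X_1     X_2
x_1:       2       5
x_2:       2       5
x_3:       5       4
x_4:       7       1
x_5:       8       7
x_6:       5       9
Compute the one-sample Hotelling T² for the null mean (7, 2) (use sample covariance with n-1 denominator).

Step 1 — sample mean vector:
  mean(X_1) = (2 + 2 + 5 + 7 + 8 + 5) / 6 = 29/6 = 4.8333
  mean(X_2) = (5 + 5 + 4 + 1 + 7 + 9) / 6 = 31/6 = 5.1667
  x̄ = (4.8333, 5.1667),  deviation x̄ - mu_0 = (4.8333, 5.1667) - (7, 2) = (-2.1667, 3.1667).

Step 2 — sample covariance matrix, S[i,j] = (1/(n-1)) · Σ_k (x_{k,i} - mean_i) · (x_{k,j} - mean_j), divisor n-1 = 5:
  S[X_1,X_1] = ((-2.8333)·(-2.8333) + (-2.8333)·(-2.8333) + (0.1667)·(0.1667) + (2.1667)·(2.1667) + (3.1667)·(3.1667) + (0.1667)·(0.1667)) / 5 = 30.8333/5 = 6.1667
  S[X_1,X_2] = ((-2.8333)·(-0.1667) + (-2.8333)·(-0.1667) + (0.1667)·(-1.1667) + (2.1667)·(-4.1667) + (3.1667)·(1.8333) + (0.1667)·(3.8333)) / 5 = -1.8333/5 = -0.3667
  S[X_2,X_2] = ((-0.1667)·(-0.1667) + (-0.1667)·(-0.1667) + (-1.1667)·(-1.1667) + (-4.1667)·(-4.1667) + (1.8333)·(1.8333) + (3.8333)·(3.8333)) / 5 = 36.8333/5 = 7.3667
  S = [[6.1667, -0.3667],
 [-0.3667, 7.3667]].

Step 3 — invert S. det(S) = 6.1667·7.3667 - (-0.3667)² = 45.2933.
  S^{-1} = (1/det) · [[d, -b], [-b, a]] = [[0.1626, 0.0081],
 [0.0081, 0.1361]].

Step 4 — quadratic form (x̄ - mu_0)^T · S^{-1} · (x̄ - mu_0):
  S^{-1} · (x̄ - mu_0) = (-0.3268, 0.4136),
  (x̄ - mu_0)^T · [...] = (-2.1667)·(-0.3268) + (3.1667)·(0.4136) = 2.0177.

Step 5 — scale by n: T² = 6 · 2.0177 = 12.1063.

T² ≈ 12.1063


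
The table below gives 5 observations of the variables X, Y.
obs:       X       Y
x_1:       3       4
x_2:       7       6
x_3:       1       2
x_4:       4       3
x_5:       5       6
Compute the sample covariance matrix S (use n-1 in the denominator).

Step 1 — column means:
  mean(X) = (3 + 7 + 1 + 4 + 5) / 5 = 20/5 = 4
  mean(Y) = (4 + 6 + 2 + 3 + 6) / 5 = 21/5 = 4.2

Step 2 — sample covariance S[i,j] = (1/(n-1)) · Σ_k (x_{k,i} - mean_i) · (x_{k,j} - mean_j), with n-1 = 4.
  S[X,X] = ((-1)·(-1) + (3)·(3) + (-3)·(-3) + (0)·(0) + (1)·(1)) / 4 = 20/4 = 5
  S[X,Y] = ((-1)·(-0.2) + (3)·(1.8) + (-3)·(-2.2) + (0)·(-1.2) + (1)·(1.8)) / 4 = 14/4 = 3.5
  S[Y,Y] = ((-0.2)·(-0.2) + (1.8)·(1.8) + (-2.2)·(-2.2) + (-1.2)·(-1.2) + (1.8)·(1.8)) / 4 = 12.8/4 = 3.2

S is symmetric (S[j,i] = S[i,j]). Assembling:

S = [[5, 3.5],
 [3.5, 3.2]]


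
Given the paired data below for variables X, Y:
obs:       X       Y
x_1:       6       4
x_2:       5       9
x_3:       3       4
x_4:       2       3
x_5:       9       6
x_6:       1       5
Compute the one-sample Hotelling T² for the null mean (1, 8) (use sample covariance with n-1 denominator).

Step 1 — sample mean vector:
  mean(X) = (6 + 5 + 3 + 2 + 9 + 1) / 6 = 26/6 = 4.3333
  mean(Y) = (4 + 9 + 4 + 3 + 6 + 5) / 6 = 31/6 = 5.1667
  x̄ = (4.3333, 5.1667),  deviation x̄ - mu_0 = (4.3333, 5.1667) - (1, 8) = (3.3333, -2.8333).

Step 2 — sample covariance matrix, S[i,j] = (1/(n-1)) · Σ_k (x_{k,i} - mean_i) · (x_{k,j} - mean_j), divisor n-1 = 5:
  S[X,X] = ((1.6667)·(1.6667) + (0.6667)·(0.6667) + (-1.3333)·(-1.3333) + (-2.3333)·(-2.3333) + (4.6667)·(4.6667) + (-3.3333)·(-3.3333)) / 5 = 43.3333/5 = 8.6667
  S[X,Y] = ((1.6667)·(-1.1667) + (0.6667)·(3.8333) + (-1.3333)·(-1.1667) + (-2.3333)·(-2.1667) + (4.6667)·(0.8333) + (-3.3333)·(-0.1667)) / 5 = 11.6667/5 = 2.3333
  S[Y,Y] = ((-1.1667)·(-1.1667) + (3.8333)·(3.8333) + (-1.1667)·(-1.1667) + (-2.1667)·(-2.1667) + (0.8333)·(0.8333) + (-0.1667)·(-0.1667)) / 5 = 22.8333/5 = 4.5667
  S = [[8.6667, 2.3333],
 [2.3333, 4.5667]].

Step 3 — invert S. det(S) = 8.6667·4.5667 - (2.3333)² = 34.1333.
  S^{-1} = (1/det) · [[d, -b], [-b, a]] = [[0.1338, -0.0684],
 [-0.0684, 0.2539]].

Step 4 — quadratic form (x̄ - mu_0)^T · S^{-1} · (x̄ - mu_0):
  S^{-1} · (x̄ - mu_0) = (0.6396, -0.9473),
  (x̄ - mu_0)^T · [...] = (3.3333)·(0.6396) + (-2.8333)·(-0.9473) = 4.8161.

Step 5 — scale by n: T² = 6 · 4.8161 = 28.8965.

T² ≈ 28.8965


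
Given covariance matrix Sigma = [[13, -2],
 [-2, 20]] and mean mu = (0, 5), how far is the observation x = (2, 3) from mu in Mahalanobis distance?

Step 1 — centre the observation: (x - mu) = (2, -2).

Step 2 — invert Sigma. det(Sigma) = 13·20 - (-2)² = 256.
  Sigma^{-1} = (1/det) · [[d, -b], [-b, a]] = [[0.0781, 0.0078],
 [0.0078, 0.0508]].

Step 3 — form the quadratic (x - mu)^T · Sigma^{-1} · (x - mu):
  Sigma^{-1} · (x - mu) = (0.1406, -0.0859).
  (x - mu)^T · [Sigma^{-1} · (x - mu)] = (2)·(0.1406) + (-2)·(-0.0859) = 0.4531.

Step 4 — take square root: d = √(0.4531) ≈ 0.6731.

d(x, mu) = √(0.4531) ≈ 0.6731


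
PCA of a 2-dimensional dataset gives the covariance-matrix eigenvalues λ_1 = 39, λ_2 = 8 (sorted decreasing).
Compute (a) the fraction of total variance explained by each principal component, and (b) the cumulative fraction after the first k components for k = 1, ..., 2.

Step 1 — total variance = trace(Sigma) = Σ λ_i = 39 + 8 = 47.

Step 2 — fraction explained by component i = λ_i / Σ λ:
  PC1: 39/47 = 0.8298
  PC2: 8/47 = 0.1702

Step 3 — cumulative fraction after k components = (λ_1 + ... + λ_k) / Σ λ:
  k = 1: 39/47 = 0.8298
  k = 2: (39 + 8)/47 = 47/47 = 1

Summary (fraction, with percent):

explained: PC1 0.8298 (82.98%), PC2 0.1702 (17.02%);  cumulative: 0.8298, 1


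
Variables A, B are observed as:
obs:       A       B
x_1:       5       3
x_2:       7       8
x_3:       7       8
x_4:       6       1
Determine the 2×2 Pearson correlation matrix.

Step 1 — column means:
  mean(A) = (5 + 7 + 7 + 6) / 4 = 25/4 = 6.25
  mean(B) = (3 + 8 + 8 + 1) / 4 = 20/4 = 5

Step 2 — sample variances and covariances s[i,j] = (1/(n-1)) · Σ_k (x_{k,i} - mean_i) · (x_{k,j} - mean_j), with n-1 = 3:
  s[A,A] = ((-1.25)·(-1.25) + (0.75)·(0.75) + (0.75)·(0.75) + (-0.25)·(-0.25)) / 3 = 2.75/3 = 0.9167
  s[A,B] = ((-1.25)·(-2) + (0.75)·(3) + (0.75)·(3) + (-0.25)·(-4)) / 3 = 8/3 = 2.6667
  s[B,B] = ((-2)·(-2) + (3)·(3) + (3)·(3) + (-4)·(-4)) / 3 = 38/3 = 12.6667
  Sample standard deviations s_i = √(s[i,i]):
  s(A) = √(0.9167) = 0.9574
  s(B) = √(12.6667) = 3.559

Step 3 — r_{ij} = s_{ij} / (s_i · s_j):
  r[A,A] = 1 (diagonal).
  r[A,B] = 2.6667 / (0.9574 · 3.559) = 2.6667 / 3.4075 = 0.7826
  r[B,B] = 1 (diagonal).

R is symmetric with unit diagonal. Assembling:

R = [[1, 0.7826],
 [0.7826, 1]]


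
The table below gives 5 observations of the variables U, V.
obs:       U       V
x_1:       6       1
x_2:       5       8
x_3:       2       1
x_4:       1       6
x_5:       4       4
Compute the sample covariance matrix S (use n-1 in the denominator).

Step 1 — column means:
  mean(U) = (6 + 5 + 2 + 1 + 4) / 5 = 18/5 = 3.6
  mean(V) = (1 + 8 + 1 + 6 + 4) / 5 = 20/5 = 4

Step 2 — sample covariance S[i,j] = (1/(n-1)) · Σ_k (x_{k,i} - mean_i) · (x_{k,j} - mean_j), with n-1 = 4.
  S[U,U] = ((2.4)·(2.4) + (1.4)·(1.4) + (-1.6)·(-1.6) + (-2.6)·(-2.6) + (0.4)·(0.4)) / 4 = 17.2/4 = 4.3
  S[U,V] = ((2.4)·(-3) + (1.4)·(4) + (-1.6)·(-3) + (-2.6)·(2) + (0.4)·(0)) / 4 = -2/4 = -0.5
  S[V,V] = ((-3)·(-3) + (4)·(4) + (-3)·(-3) + (2)·(2) + (0)·(0)) / 4 = 38/4 = 9.5

S is symmetric (S[j,i] = S[i,j]). Assembling:

S = [[4.3, -0.5],
 [-0.5, 9.5]]


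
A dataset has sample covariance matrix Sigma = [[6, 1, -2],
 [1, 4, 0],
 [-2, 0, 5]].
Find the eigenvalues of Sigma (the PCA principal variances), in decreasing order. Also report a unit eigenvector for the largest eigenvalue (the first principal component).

Step 1 — characteristic polynomial p(λ) = det(λI - Sigma) = λ³ - tr·λ² + c_1·λ - det, where tr = trace, c_1 = sum of the principal 2×2 minors, det = det(Sigma):
  tr = 6 + 4 + 5 = 15,
  c_1 = (6·4 - (1)²) + (6·5 - (-2)²) + (4·5 - (0)²) = 23 + 26 + 20 = 69,
  det = 6·(4·5 - (0)²) - (1)·((1)·5 - (0)·(-2)) + (-2)·((1)·(0) - 4·(-2)) = 6·(20) - (1)·(5) + (-2)·(8) = 99.
  So p(λ) = λ³ - 15λ² + 69λ - 99.
Step 2 — look for an integer root (rational root theorem: any rational root is an integer divisor of 99). Testing λ = 3:
  p(3) = 27 - 135 + 207 - 99 = 0  ✓
  Dividing out (λ - 3): p(λ) = (λ - 3)(λ² - 12λ + 33).
Step 3 — remaining eigenvalues from the quadratic λ² - 12λ + 33 = 0:
  Δ = 12² - 4·33 = 144 - 132 = 12,  λ = (12 ± √12)/2 = (12 ± 3.4641)/2 ≈ 7.7321 or 4.2679.
  Sorted: λ_1 = 7.7321,  λ_2 = 4.2679,  λ_3 = 3  (check: sum = 15 = tr ✓).

Step 4 — unit eigenvector for λ_1 ≈ 7.7321: v spans the null space of (Sigma - λ_1 I), whose rows are
  r_1 = (-1.7321, 1, -2),  r_2 = (1, -3.7321, 0),  r_3 = (-2, 0, -2.7321).
  v is orthogonal to every row, so take v ∝ r_1 × r_2 = ((1)·(0) - (-2)·(-3.7321), (-2)·(1) - (-1.7321)·(0), (-1.7321)·(-3.7321) - (1)·(1)) ≈ (-7.4641, -2, 5.4641).
  Rescale (multiply by -1 so the first nonzero entry is positive): u = (7.4641, 2, -5.4641).
  ||u|| = √((7.4641)² + (2)² + (-5.4641)²) = √(89.5692) ≈ 9.4641,  v_1 = u/||u|| ≈ (0.7887, 0.2113, -0.5774) (||v_1|| = 1).

λ_1 = 7.7321,  λ_2 = 4.2679,  λ_3 = 3;  v_1 ≈ (0.7887, 0.2113, -0.5774)


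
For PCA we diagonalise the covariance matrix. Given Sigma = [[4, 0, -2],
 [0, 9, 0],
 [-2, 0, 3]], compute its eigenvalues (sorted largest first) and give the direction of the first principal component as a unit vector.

Step 1 — characteristic polynomial p(λ) = det(λI - Sigma) = λ³ - tr·λ² + c_1·λ - det, where tr = trace, c_1 = sum of the principal 2×2 minors, det = det(Sigma):
  tr = 4 + 9 + 3 = 16,
  c_1 = (4·9 - (0)²) + (4·3 - (-2)²) + (9·3 - (0)²) = 36 + 8 + 27 = 71,
  det = 4·(9·3 - (0)²) - (0)·((0)·3 - (0)·(-2)) + (-2)·((0)·(0) - 9·(-2)) = 4·(27) - (0)·(0) + (-2)·(18) = 72.
  So p(λ) = λ³ - 16λ² + 71λ - 72.
Step 2 — look for an integer root (rational root theorem: any rational root is an integer divisor of 72). Testing λ = 9:
  p(9) = 729 - 1296 + 639 - 72 = 0  ✓
  Dividing out (λ - 9): p(λ) = (λ - 9)(λ² - 7λ + 8).
Step 3 — remaining eigenvalues from the quadratic λ² - 7λ + 8 = 0:
  Δ = 7² - 4·8 = 49 - 32 = 17,  λ = (7 ± √17)/2 = (7 ± 4.1231)/2 ≈ 5.5616 or 1.4384.
  Sorted: λ_1 = 9,  λ_2 = 5.5616,  λ_3 = 1.4384  (check: sum = 16 = tr ✓).

Step 4 — unit eigenvector for λ_1 = 9: v spans the null space of (Sigma - λ_1 I), whose rows are
  r_1 = (-5, 0, -2),  r_2 = (0, 0, 0),  r_3 = (-2, 0, -6).
  v is orthogonal to every row, so take v ∝ r_1 × r_3 = ((0)·(-6) - (-2)·(0), (-2)·(-2) - (-5)·(-6), (-5)·(0) - (0)·(-2)) = (0, -26, 0).
  Rescale (divide by 26; multiply by -1 so the first nonzero entry is positive): u = (0, 1, 0).
  ||u|| = √((0)² + (1)² + (0)²) = √(1) = 1,  v_1 = u/||u|| ≈ (0, 1, 0) (||v_1|| = 1).

λ_1 = 9,  λ_2 = 5.5616,  λ_3 = 1.4384;  v_1 ≈ (0, 1, 0)


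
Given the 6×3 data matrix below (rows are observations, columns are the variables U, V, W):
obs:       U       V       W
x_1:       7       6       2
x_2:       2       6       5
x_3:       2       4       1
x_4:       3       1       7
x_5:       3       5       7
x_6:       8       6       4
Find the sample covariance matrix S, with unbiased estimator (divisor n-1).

Step 1 — column means:
  mean(U) = (7 + 2 + 2 + 3 + 3 + 8) / 6 = 25/6 = 4.1667
  mean(V) = (6 + 6 + 4 + 1 + 5 + 6) / 6 = 28/6 = 4.6667
  mean(W) = (2 + 5 + 1 + 7 + 7 + 4) / 6 = 26/6 = 4.3333

Step 2 — sample covariance S[i,j] = (1/(n-1)) · Σ_k (x_{k,i} - mean_i) · (x_{k,j} - mean_j), with n-1 = 5.
  S[U,U] = ((2.8333)·(2.8333) + (-2.1667)·(-2.1667) + (-2.1667)·(-2.1667) + (-1.1667)·(-1.1667) + (-1.1667)·(-1.1667) + (3.8333)·(3.8333)) / 5 = 34.8333/5 = 6.9667
  S[U,V] = ((2.8333)·(1.3333) + (-2.1667)·(1.3333) + (-2.1667)·(-0.6667) + (-1.1667)·(-3.6667) + (-1.1667)·(0.3333) + (3.8333)·(1.3333)) / 5 = 11.3333/5 = 2.2667
  S[U,W] = ((2.8333)·(-2.3333) + (-2.1667)·(0.6667) + (-2.1667)·(-3.3333) + (-1.1667)·(2.6667) + (-1.1667)·(2.6667) + (3.8333)·(-0.3333)) / 5 = -8.3333/5 = -1.6667
  S[V,V] = ((1.3333)·(1.3333) + (1.3333)·(1.3333) + (-0.6667)·(-0.6667) + (-3.6667)·(-3.6667) + (0.3333)·(0.3333) + (1.3333)·(1.3333)) / 5 = 19.3333/5 = 3.8667
  S[V,W] = ((1.3333)·(-2.3333) + (1.3333)·(0.6667) + (-0.6667)·(-3.3333) + (-3.6667)·(2.6667) + (0.3333)·(2.6667) + (1.3333)·(-0.3333)) / 5 = -9.3333/5 = -1.8667
  S[W,W] = ((-2.3333)·(-2.3333) + (0.6667)·(0.6667) + (-3.3333)·(-3.3333) + (2.6667)·(2.6667) + (2.6667)·(2.6667) + (-0.3333)·(-0.3333)) / 5 = 31.3333/5 = 6.2667

S is symmetric (S[j,i] = S[i,j]). Assembling:

S = [[6.9667, 2.2667, -1.6667],
 [2.2667, 3.8667, -1.8667],
 [-1.6667, -1.8667, 6.2667]]


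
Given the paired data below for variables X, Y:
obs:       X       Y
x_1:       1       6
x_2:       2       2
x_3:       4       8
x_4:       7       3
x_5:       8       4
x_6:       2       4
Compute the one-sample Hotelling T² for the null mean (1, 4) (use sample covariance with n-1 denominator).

Step 1 — sample mean vector:
  mean(X) = (1 + 2 + 4 + 7 + 8 + 2) / 6 = 24/6 = 4
  mean(Y) = (6 + 2 + 8 + 3 + 4 + 4) / 6 = 27/6 = 4.5
  x̄ = (4, 4.5),  deviation x̄ - mu_0 = (4, 4.5) - (1, 4) = (3, 0.5).

Step 2 — sample covariance matrix, S[i,j] = (1/(n-1)) · Σ_k (x_{k,i} - mean_i) · (x_{k,j} - mean_j), divisor n-1 = 5:
  S[X,X] = ((-3)·(-3) + (-2)·(-2) + (0)·(0) + (3)·(3) + (4)·(4) + (-2)·(-2)) / 5 = 42/5 = 8.4
  S[X,Y] = ((-3)·(1.5) + (-2)·(-2.5) + (0)·(3.5) + (3)·(-1.5) + (4)·(-0.5) + (-2)·(-0.5)) / 5 = -5/5 = -1
  S[Y,Y] = ((1.5)·(1.5) + (-2.5)·(-2.5) + (3.5)·(3.5) + (-1.5)·(-1.5) + (-0.5)·(-0.5) + (-0.5)·(-0.5)) / 5 = 23.5/5 = 4.7
  S = [[8.4, -1],
 [-1, 4.7]].

Step 3 — invert S. det(S) = 8.4·4.7 - (-1)² = 38.48.
  S^{-1} = (1/det) · [[d, -b], [-b, a]] = [[0.1221, 0.026],
 [0.026, 0.2183]].

Step 4 — quadratic form (x̄ - mu_0)^T · S^{-1} · (x̄ - mu_0):
  S^{-1} · (x̄ - mu_0) = (0.3794, 0.1871),
  (x̄ - mu_0)^T · [...] = (3)·(0.3794) + (0.5)·(0.1871) = 1.2318.

Step 5 — scale by n: T² = 6 · 1.2318 = 7.3909.

T² ≈ 7.3909


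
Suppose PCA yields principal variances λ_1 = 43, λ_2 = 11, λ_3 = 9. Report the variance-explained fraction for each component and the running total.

Step 1 — total variance = trace(Sigma) = Σ λ_i = 43 + 11 + 9 = 63.

Step 2 — fraction explained by component i = λ_i / Σ λ:
  PC1: 43/63 = 0.6825
  PC2: 11/63 = 0.1746
  PC3: 9/63 = 0.1429

Step 3 — cumulative fraction after k components = (λ_1 + ... + λ_k) / Σ λ:
  k = 1: 43/63 = 0.6825
  k = 2: (43 + 11)/63 = 54/63 = 0.8571
  k = 3: (43 + 11 + 9)/63 = 63/63 = 1

Summary (fraction, with percent):

explained: PC1 0.6825 (68.25%), PC2 0.1746 (17.46%), PC3 0.1429 (14.29%);  cumulative: 0.6825, 0.8571, 1


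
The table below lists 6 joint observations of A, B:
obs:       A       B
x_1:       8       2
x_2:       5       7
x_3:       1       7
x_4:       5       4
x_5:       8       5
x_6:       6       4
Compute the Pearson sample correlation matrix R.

Step 1 — column means:
  mean(A) = (8 + 5 + 1 + 5 + 8 + 6) / 6 = 33/6 = 5.5
  mean(B) = (2 + 7 + 7 + 4 + 5 + 4) / 6 = 29/6 = 4.8333

Step 2 — sample variances and covariances s[i,j] = (1/(n-1)) · Σ_k (x_{k,i} - mean_i) · (x_{k,j} - mean_j), with n-1 = 5:
  s[A,A] = ((2.5)·(2.5) + (-0.5)·(-0.5) + (-4.5)·(-4.5) + (-0.5)·(-0.5) + (2.5)·(2.5) + (0.5)·(0.5)) / 5 = 33.5/5 = 6.7
  s[A,B] = ((2.5)·(-2.8333) + (-0.5)·(2.1667) + (-4.5)·(2.1667) + (-0.5)·(-0.8333) + (2.5)·(0.1667) + (0.5)·(-0.8333)) / 5 = -17.5/5 = -3.5
  s[B,B] = ((-2.8333)·(-2.8333) + (2.1667)·(2.1667) + (2.1667)·(2.1667) + (-0.8333)·(-0.8333) + (0.1667)·(0.1667) + (-0.8333)·(-0.8333)) / 5 = 18.8333/5 = 3.7667
  Sample standard deviations s_i = √(s[i,i]):
  s(A) = √(6.7) = 2.5884
  s(B) = √(3.7667) = 1.9408

Step 3 — r_{ij} = s_{ij} / (s_i · s_j):
  r[A,A] = 1 (diagonal).
  r[A,B] = -3.5 / (2.5884 · 1.9408) = -3.5 / 5.0236 = -0.6967
  r[B,B] = 1 (diagonal).

R is symmetric with unit diagonal. Assembling:

R = [[1, -0.6967],
 [-0.6967, 1]]


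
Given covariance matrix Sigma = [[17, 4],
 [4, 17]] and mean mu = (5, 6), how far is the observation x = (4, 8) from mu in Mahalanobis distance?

Step 1 — centre the observation: (x - mu) = (-1, 2).

Step 2 — invert Sigma. det(Sigma) = 17·17 - (4)² = 273.
  Sigma^{-1} = (1/det) · [[d, -b], [-b, a]] = [[0.0623, -0.0147],
 [-0.0147, 0.0623]].

Step 3 — form the quadratic (x - mu)^T · Sigma^{-1} · (x - mu):
  Sigma^{-1} · (x - mu) = (-0.0916, 0.1392).
  (x - mu)^T · [Sigma^{-1} · (x - mu)] = (-1)·(-0.0916) + (2)·(0.1392) = 0.37.

Step 4 — take square root: d = √(0.37) ≈ 0.6082.

d(x, mu) = √(0.37) ≈ 0.6082


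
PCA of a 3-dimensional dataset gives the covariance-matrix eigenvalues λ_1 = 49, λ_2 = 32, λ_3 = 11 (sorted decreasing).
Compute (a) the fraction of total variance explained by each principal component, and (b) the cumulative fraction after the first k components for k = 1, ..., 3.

Step 1 — total variance = trace(Sigma) = Σ λ_i = 49 + 32 + 11 = 92.

Step 2 — fraction explained by component i = λ_i / Σ λ:
  PC1: 49/92 = 0.5326
  PC2: 32/92 = 0.3478
  PC3: 11/92 = 0.1196

Step 3 — cumulative fraction after k components = (λ_1 + ... + λ_k) / Σ λ:
  k = 1: 49/92 = 0.5326
  k = 2: (49 + 32)/92 = 81/92 = 0.8804
  k = 3: (49 + 32 + 11)/92 = 92/92 = 1

Summary (fraction, with percent):

explained: PC1 0.5326 (53.26%), PC2 0.3478 (34.78%), PC3 0.1196 (11.96%);  cumulative: 0.5326, 0.8804, 1


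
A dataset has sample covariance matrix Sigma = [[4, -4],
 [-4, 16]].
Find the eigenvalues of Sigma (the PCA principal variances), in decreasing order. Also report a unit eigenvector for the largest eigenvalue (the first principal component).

Step 1 — characteristic polynomial of 2×2 Sigma:
  det(Sigma - λI) = λ² - trace · λ + det = 0.
  trace = 4 + 16 = 20, det = 4·16 - (-4)² = 48.
Step 2 — discriminant:
  Δ = trace² - 4·det = 400 - 192 = 208.
Step 3 — eigenvalues:
  λ = (trace ± √Δ)/2 = (20 ± 14.4222)/2,
  λ_1 = 17.2111,  λ_2 = 2.7889.

Step 4 — unit eigenvector for λ_1: solve (Sigma - λ_1 I)v = 0. First row:
  (4 - 17.2111)·v_x + (-4)·v_y = 0, i.e. (-13.2111)·v_x + (-4)·v_y = 0,
  so v ∝ (b, λ_1 - a) = (-4, 13.2111); multiply by -1 so the first entry is positive: u = (4, -13.2111).
  ||u|| = √((4)² + (-13.2111)²) = √(190.5332) ≈ 13.8034,
  v_1 = u/||u|| ≈ (0.2898, -0.9571) (||v_1|| = 1).

λ_1 = 17.2111,  λ_2 = 2.7889;  v_1 ≈ (0.2898, -0.9571)


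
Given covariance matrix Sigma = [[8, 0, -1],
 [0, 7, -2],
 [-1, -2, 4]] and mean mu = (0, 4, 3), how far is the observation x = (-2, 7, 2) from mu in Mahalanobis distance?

Step 1 — centre the observation: (x - mu) = (-2, 3, -1).

Step 2 — invert Sigma (cofactor / det for 3×3, or solve directly):
  Sigma^{-1} = [[0.1297, 0.0108, 0.0378],
 [0.0108, 0.1676, 0.0865],
 [0.0378, 0.0865, 0.3027]].

Step 3 — form the quadratic (x - mu)^T · Sigma^{-1} · (x - mu):
  Sigma^{-1} · (x - mu) = (-0.2649, 0.3946, -0.1189).
  (x - mu)^T · [Sigma^{-1} · (x - mu)] = (-2)·(-0.2649) + (3)·(0.3946) + (-1)·(-0.1189) = 1.8324.

Step 4 — take square root: d = √(1.8324) ≈ 1.3537.

d(x, mu) = √(1.8324) ≈ 1.3537


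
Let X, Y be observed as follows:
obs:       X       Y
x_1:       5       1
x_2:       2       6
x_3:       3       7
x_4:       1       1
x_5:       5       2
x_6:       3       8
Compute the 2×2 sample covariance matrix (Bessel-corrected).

Step 1 — column means:
  mean(X) = (5 + 2 + 3 + 1 + 5 + 3) / 6 = 19/6 = 3.1667
  mean(Y) = (1 + 6 + 7 + 1 + 2 + 8) / 6 = 25/6 = 4.1667

Step 2 — sample covariance S[i,j] = (1/(n-1)) · Σ_k (x_{k,i} - mean_i) · (x_{k,j} - mean_j), with n-1 = 5.
  S[X,X] = ((1.8333)·(1.8333) + (-1.1667)·(-1.1667) + (-0.1667)·(-0.1667) + (-2.1667)·(-2.1667) + (1.8333)·(1.8333) + (-0.1667)·(-0.1667)) / 5 = 12.8333/5 = 2.5667
  S[X,Y] = ((1.8333)·(-3.1667) + (-1.1667)·(1.8333) + (-0.1667)·(2.8333) + (-2.1667)·(-3.1667) + (1.8333)·(-2.1667) + (-0.1667)·(3.8333)) / 5 = -6.1667/5 = -1.2333
  S[Y,Y] = ((-3.1667)·(-3.1667) + (1.8333)·(1.8333) + (2.8333)·(2.8333) + (-3.1667)·(-3.1667) + (-2.1667)·(-2.1667) + (3.8333)·(3.8333)) / 5 = 50.8333/5 = 10.1667

S is symmetric (S[j,i] = S[i,j]). Assembling:

S = [[2.5667, -1.2333],
 [-1.2333, 10.1667]]


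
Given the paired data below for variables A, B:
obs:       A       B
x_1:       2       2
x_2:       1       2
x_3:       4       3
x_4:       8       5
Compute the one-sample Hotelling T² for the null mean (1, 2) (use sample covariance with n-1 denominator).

Step 1 — sample mean vector:
  mean(A) = (2 + 1 + 4 + 8) / 4 = 15/4 = 3.75
  mean(B) = (2 + 2 + 3 + 5) / 4 = 12/4 = 3
  x̄ = (3.75, 3),  deviation x̄ - mu_0 = (3.75, 3) - (1, 2) = (2.75, 1).

Step 2 — sample covariance matrix, S[i,j] = (1/(n-1)) · Σ_k (x_{k,i} - mean_i) · (x_{k,j} - mean_j), divisor n-1 = 3:
  S[A,A] = ((-1.75)·(-1.75) + (-2.75)·(-2.75) + (0.25)·(0.25) + (4.25)·(4.25)) / 3 = 28.75/3 = 9.5833
  S[A,B] = ((-1.75)·(-1) + (-2.75)·(-1) + (0.25)·(0) + (4.25)·(2)) / 3 = 13/3 = 4.3333
  S[B,B] = ((-1)·(-1) + (-1)·(-1) + (0)·(0) + (2)·(2)) / 3 = 6/3 = 2
  S = [[9.5833, 4.3333],
 [4.3333, 2]].

Step 3 — invert S. det(S) = 9.5833·2 - (4.3333)² = 0.3889.
  S^{-1} = (1/det) · [[d, -b], [-b, a]] = [[5.1429, -11.1429],
 [-11.1429, 24.6429]].

Step 4 — quadratic form (x̄ - mu_0)^T · S^{-1} · (x̄ - mu_0):
  S^{-1} · (x̄ - mu_0) = (3, -6),
  (x̄ - mu_0)^T · [...] = (2.75)·(3) + (1)·(-6) = 2.25.

Step 5 — scale by n: T² = 4 · 2.25 = 9.

T² ≈ 9


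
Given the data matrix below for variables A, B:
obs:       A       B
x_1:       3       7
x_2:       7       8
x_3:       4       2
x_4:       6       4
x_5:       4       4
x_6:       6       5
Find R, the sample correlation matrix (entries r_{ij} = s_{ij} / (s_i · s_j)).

Step 1 — column means:
  mean(A) = (3 + 7 + 4 + 6 + 4 + 6) / 6 = 30/6 = 5
  mean(B) = (7 + 8 + 2 + 4 + 4 + 5) / 6 = 30/6 = 5

Step 2 — sample variances and covariances s[i,j] = (1/(n-1)) · Σ_k (x_{k,i} - mean_i) · (x_{k,j} - mean_j), with n-1 = 5:
  s[A,A] = ((-2)·(-2) + (2)·(2) + (-1)·(-1) + (1)·(1) + (-1)·(-1) + (1)·(1)) / 5 = 12/5 = 2.4
  s[A,B] = ((-2)·(2) + (2)·(3) + (-1)·(-3) + (1)·(-1) + (-1)·(-1) + (1)·(0)) / 5 = 5/5 = 1
  s[B,B] = ((2)·(2) + (3)·(3) + (-3)·(-3) + (-1)·(-1) + (-1)·(-1) + (0)·(0)) / 5 = 24/5 = 4.8
  Sample standard deviations s_i = √(s[i,i]):
  s(A) = √(2.4) = 1.5492
  s(B) = √(4.8) = 2.1909

Step 3 — r_{ij} = s_{ij} / (s_i · s_j):
  r[A,A] = 1 (diagonal).
  r[A,B] = 1 / (1.5492 · 2.1909) = 1 / 3.3941 = 0.2946
  r[B,B] = 1 (diagonal).

R is symmetric with unit diagonal. Assembling:

R = [[1, 0.2946],
 [0.2946, 1]]


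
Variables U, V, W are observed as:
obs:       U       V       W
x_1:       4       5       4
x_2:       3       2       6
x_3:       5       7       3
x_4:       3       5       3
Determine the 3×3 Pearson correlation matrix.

Step 1 — column means:
  mean(U) = (4 + 3 + 5 + 3) / 4 = 15/4 = 3.75
  mean(V) = (5 + 2 + 7 + 5) / 4 = 19/4 = 4.75
  mean(W) = (4 + 6 + 3 + 3) / 4 = 16/4 = 4

Step 2 — sample variances and covariances s[i,j] = (1/(n-1)) · Σ_k (x_{k,i} - mean_i) · (x_{k,j} - mean_j), with n-1 = 3:
  s[U,U] = ((0.25)·(0.25) + (-0.75)·(-0.75) + (1.25)·(1.25) + (-0.75)·(-0.75)) / 3 = 2.75/3 = 0.9167
  s[U,V] = ((0.25)·(0.25) + (-0.75)·(-2.75) + (1.25)·(2.25) + (-0.75)·(0.25)) / 3 = 4.75/3 = 1.5833
  s[U,W] = ((0.25)·(0) + (-0.75)·(2) + (1.25)·(-1) + (-0.75)·(-1)) / 3 = -2/3 = -0.6667
  s[V,V] = ((0.25)·(0.25) + (-2.75)·(-2.75) + (2.25)·(2.25) + (0.25)·(0.25)) / 3 = 12.75/3 = 4.25
  s[V,W] = ((0.25)·(0) + (-2.75)·(2) + (2.25)·(-1) + (0.25)·(-1)) / 3 = -8/3 = -2.6667
  s[W,W] = ((0)·(0) + (2)·(2) + (-1)·(-1) + (-1)·(-1)) / 3 = 6/3 = 2
  Sample standard deviations s_i = √(s[i,i]):
  s(U) = √(0.9167) = 0.9574
  s(V) = √(4.25) = 2.0616
  s(W) = √(2) = 1.4142

Step 3 — r_{ij} = s_{ij} / (s_i · s_j):
  r[U,U] = 1 (diagonal).
  r[U,V] = 1.5833 / (0.9574 · 2.0616) = 1.5833 / 1.9738 = 0.8022
  r[U,W] = -0.6667 / (0.9574 · 1.4142) = -0.6667 / 1.354 = -0.4924
  r[V,V] = 1 (diagonal).
  r[V,W] = -2.6667 / (2.0616 · 1.4142) = -2.6667 / 2.9155 = -0.9147
  r[W,W] = 1 (diagonal).

R is symmetric with unit diagonal. Assembling:

R = [[1, 0.8022, -0.4924],
 [0.8022, 1, -0.9147],
 [-0.4924, -0.9147, 1]]


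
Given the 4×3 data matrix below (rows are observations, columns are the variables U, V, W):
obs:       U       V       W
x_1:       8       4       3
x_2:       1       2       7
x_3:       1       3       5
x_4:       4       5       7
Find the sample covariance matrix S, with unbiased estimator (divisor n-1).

Step 1 — column means:
  mean(U) = (8 + 1 + 1 + 4) / 4 = 14/4 = 3.5
  mean(V) = (4 + 2 + 3 + 5) / 4 = 14/4 = 3.5
  mean(W) = (3 + 7 + 5 + 7) / 4 = 22/4 = 5.5

Step 2 — sample covariance S[i,j] = (1/(n-1)) · Σ_k (x_{k,i} - mean_i) · (x_{k,j} - mean_j), with n-1 = 3.
  S[U,U] = ((4.5)·(4.5) + (-2.5)·(-2.5) + (-2.5)·(-2.5) + (0.5)·(0.5)) / 3 = 33/3 = 11
  S[U,V] = ((4.5)·(0.5) + (-2.5)·(-1.5) + (-2.5)·(-0.5) + (0.5)·(1.5)) / 3 = 8/3 = 2.6667
  S[U,W] = ((4.5)·(-2.5) + (-2.5)·(1.5) + (-2.5)·(-0.5) + (0.5)·(1.5)) / 3 = -13/3 = -4.3333
  S[V,V] = ((0.5)·(0.5) + (-1.5)·(-1.5) + (-0.5)·(-0.5) + (1.5)·(1.5)) / 3 = 5/3 = 1.6667
  S[V,W] = ((0.5)·(-2.5) + (-1.5)·(1.5) + (-0.5)·(-0.5) + (1.5)·(1.5)) / 3 = -1/3 = -0.3333
  S[W,W] = ((-2.5)·(-2.5) + (1.5)·(1.5) + (-0.5)·(-0.5) + (1.5)·(1.5)) / 3 = 11/3 = 3.6667

S is symmetric (S[j,i] = S[i,j]). Assembling:

S = [[11, 2.6667, -4.3333],
 [2.6667, 1.6667, -0.3333],
 [-4.3333, -0.3333, 3.6667]]


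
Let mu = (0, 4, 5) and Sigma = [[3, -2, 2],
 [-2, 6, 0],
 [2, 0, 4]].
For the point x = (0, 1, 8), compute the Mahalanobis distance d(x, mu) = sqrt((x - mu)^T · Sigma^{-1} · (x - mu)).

Step 1 — centre the observation: (x - mu) = (0, -3, 3).

Step 2 — invert Sigma (cofactor / det for 3×3, or solve directly):
  Sigma^{-1} = [[0.75, 0.25, -0.375],
 [0.25, 0.25, -0.125],
 [-0.375, -0.125, 0.4375]].

Step 3 — form the quadratic (x - mu)^T · Sigma^{-1} · (x - mu):
  Sigma^{-1} · (x - mu) = (-1.875, -1.125, 1.6875).
  (x - mu)^T · [Sigma^{-1} · (x - mu)] = (0)·(-1.875) + (-3)·(-1.125) + (3)·(1.6875) = 8.4375.

Step 4 — take square root: d = √(8.4375) ≈ 2.9047.

d(x, mu) = √(8.4375) ≈ 2.9047


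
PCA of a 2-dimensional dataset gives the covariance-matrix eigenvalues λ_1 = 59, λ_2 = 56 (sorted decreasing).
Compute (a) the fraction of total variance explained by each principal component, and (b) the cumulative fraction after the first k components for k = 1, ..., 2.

Step 1 — total variance = trace(Sigma) = Σ λ_i = 59 + 56 = 115.

Step 2 — fraction explained by component i = λ_i / Σ λ:
  PC1: 59/115 = 0.513
  PC2: 56/115 = 0.487

Step 3 — cumulative fraction after k components = (λ_1 + ... + λ_k) / Σ λ:
  k = 1: 59/115 = 0.513
  k = 2: (59 + 56)/115 = 115/115 = 1

Summary (fraction, with percent):

explained: PC1 0.513 (51.3%), PC2 0.487 (48.7%);  cumulative: 0.513, 1


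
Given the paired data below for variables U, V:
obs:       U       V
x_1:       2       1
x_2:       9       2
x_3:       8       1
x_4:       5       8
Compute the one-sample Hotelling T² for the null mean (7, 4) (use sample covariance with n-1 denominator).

Step 1 — sample mean vector:
  mean(U) = (2 + 9 + 8 + 5) / 4 = 24/4 = 6
  mean(V) = (1 + 2 + 1 + 8) / 4 = 12/4 = 3
  x̄ = (6, 3),  deviation x̄ - mu_0 = (6, 3) - (7, 4) = (-1, -1).

Step 2 — sample covariance matrix, S[i,j] = (1/(n-1)) · Σ_k (x_{k,i} - mean_i) · (x_{k,j} - mean_j), divisor n-1 = 3:
  S[U,U] = ((-4)·(-4) + (3)·(3) + (2)·(2) + (-1)·(-1)) / 3 = 30/3 = 10
  S[U,V] = ((-4)·(-2) + (3)·(-1) + (2)·(-2) + (-1)·(5)) / 3 = -4/3 = -1.3333
  S[V,V] = ((-2)·(-2) + (-1)·(-1) + (-2)·(-2) + (5)·(5)) / 3 = 34/3 = 11.3333
  S = [[10, -1.3333],
 [-1.3333, 11.3333]].

Step 3 — invert S. det(S) = 10·11.3333 - (-1.3333)² = 111.5556.
  S^{-1} = (1/det) · [[d, -b], [-b, a]] = [[0.1016, 0.012],
 [0.012, 0.0896]].

Step 4 — quadratic form (x̄ - mu_0)^T · S^{-1} · (x̄ - mu_0):
  S^{-1} · (x̄ - mu_0) = (-0.1135, -0.1016),
  (x̄ - mu_0)^T · [...] = (-1)·(-0.1135) + (-1)·(-0.1016) = 0.2151.

Step 5 — scale by n: T² = 4 · 0.2151 = 0.8606.

T² ≈ 0.8606


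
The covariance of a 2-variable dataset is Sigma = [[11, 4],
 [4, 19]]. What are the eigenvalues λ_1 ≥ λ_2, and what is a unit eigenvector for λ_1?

Step 1 — characteristic polynomial of 2×2 Sigma:
  det(Sigma - λI) = λ² - trace · λ + det = 0.
  trace = 11 + 19 = 30, det = 11·19 - (4)² = 193.
Step 2 — discriminant:
  Δ = trace² - 4·det = 900 - 772 = 128.
Step 3 — eigenvalues:
  λ = (trace ± √Δ)/2 = (30 ± 11.3137)/2,
  λ_1 = 20.6569,  λ_2 = 9.3431.

Step 4 — unit eigenvector for λ_1: solve (Sigma - λ_1 I)v = 0. First row:
  (11 - 20.6569)·v_x + (4)·v_y = 0, i.e. (-9.6569)·v_x + (4)·v_y = 0,
  so v ∝ (b, λ_1 - a) = (4, 9.6569) = u.
  ||u|| = √((4)² + (9.6569)²) = √(109.2548) ≈ 10.4525,
  v_1 = u/||u|| ≈ (0.3827, 0.9239) (||v_1|| = 1).

λ_1 = 20.6569,  λ_2 = 9.3431;  v_1 ≈ (0.3827, 0.9239)


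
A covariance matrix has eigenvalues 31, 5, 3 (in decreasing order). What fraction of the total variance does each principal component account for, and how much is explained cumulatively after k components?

Step 1 — total variance = trace(Sigma) = Σ λ_i = 31 + 5 + 3 = 39.

Step 2 — fraction explained by component i = λ_i / Σ λ:
  PC1: 31/39 = 0.7949
  PC2: 5/39 = 0.1282
  PC3: 3/39 = 0.0769

Step 3 — cumulative fraction after k components = (λ_1 + ... + λ_k) / Σ λ:
  k = 1: 31/39 = 0.7949
  k = 2: (31 + 5)/39 = 36/39 = 0.9231
  k = 3: (31 + 5 + 3)/39 = 39/39 = 1

Summary (fraction, with percent):

explained: PC1 0.7949 (79.49%), PC2 0.1282 (12.82%), PC3 0.0769 (7.69%);  cumulative: 0.7949, 0.9231, 1


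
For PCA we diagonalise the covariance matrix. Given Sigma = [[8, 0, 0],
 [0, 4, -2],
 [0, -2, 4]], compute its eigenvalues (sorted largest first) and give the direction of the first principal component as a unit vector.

Step 1 — characteristic polynomial p(λ) = det(λI - Sigma) = λ³ - tr·λ² + c_1·λ - det, where tr = trace, c_1 = sum of the principal 2×2 minors, det = det(Sigma):
  tr = 8 + 4 + 4 = 16,
  c_1 = (8·4 - (0)²) + (8·4 - (0)²) + (4·4 - (-2)²) = 32 + 32 + 12 = 76,
  det = 8·(4·4 - (-2)²) - (0)·((0)·4 - (-2)·(0)) + (0)·((0)·(-2) - 4·(0)) = 8·(12) - (0)·(0) + (0)·(0) = 96.
  So p(λ) = λ³ - 16λ² + 76λ - 96.
Step 2 — look for an integer root (rational root theorem: any rational root is an integer divisor of 96). Testing λ = 2:
  p(2) = 8 - 64 + 152 - 96 = 0  ✓
  Dividing out (λ - 2): p(λ) = (λ - 2)(λ² - 14λ + 48).
Step 3 — remaining eigenvalues from the quadratic λ² - 14λ + 48 = 0:
  Δ = 14² - 4·48 = 196 - 192 = 4,  λ = (14 ± √4)/2 = (14 ± 2)/2 = 8 or 6.
  Sorted: λ_1 = 8,  λ_2 = 6,  λ_3 = 2  (check: sum = 16 = tr ✓).

Step 4 — unit eigenvector for λ_1 = 8: v spans the null space of (Sigma - λ_1 I), whose rows are
  r_1 = (0, 0, 0),  r_2 = (0, -4, -2),  r_3 = (0, -2, -4).
  v is orthogonal to every row, so take v ∝ r_2 × r_3 = ((-4)·(-4) - (-2)·(-2), (-2)·(0) - (0)·(-4), (0)·(-2) - (-4)·(0)) = (12, 0, 0).
  Rescale (divide by 12): u = (1, 0, 0).
  ||u|| = √((1)² + (0)² + (0)²) = √(1) = 1,  v_1 = u/||u|| ≈ (1, 0, 0) (||v_1|| = 1).

λ_1 = 8,  λ_2 = 6,  λ_3 = 2;  v_1 ≈ (1, 0, 0)


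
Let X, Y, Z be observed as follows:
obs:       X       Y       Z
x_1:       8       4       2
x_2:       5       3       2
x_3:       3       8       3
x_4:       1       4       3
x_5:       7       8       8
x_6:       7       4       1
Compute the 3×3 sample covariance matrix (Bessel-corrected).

Step 1 — column means:
  mean(X) = (8 + 5 + 3 + 1 + 7 + 7) / 6 = 31/6 = 5.1667
  mean(Y) = (4 + 3 + 8 + 4 + 8 + 4) / 6 = 31/6 = 5.1667
  mean(Z) = (2 + 2 + 3 + 3 + 8 + 1) / 6 = 19/6 = 3.1667

Step 2 — sample covariance S[i,j] = (1/(n-1)) · Σ_k (x_{k,i} - mean_i) · (x_{k,j} - mean_j), with n-1 = 5.
  S[X,X] = ((2.8333)·(2.8333) + (-0.1667)·(-0.1667) + (-2.1667)·(-2.1667) + (-4.1667)·(-4.1667) + (1.8333)·(1.8333) + (1.8333)·(1.8333)) / 5 = 36.8333/5 = 7.3667
  S[X,Y] = ((2.8333)·(-1.1667) + (-0.1667)·(-2.1667) + (-2.1667)·(2.8333) + (-4.1667)·(-1.1667) + (1.8333)·(2.8333) + (1.8333)·(-1.1667)) / 5 = -1.1667/5 = -0.2333
  S[X,Z] = ((2.8333)·(-1.1667) + (-0.1667)·(-1.1667) + (-2.1667)·(-0.1667) + (-4.1667)·(-0.1667) + (1.8333)·(4.8333) + (1.8333)·(-2.1667)) / 5 = 2.8333/5 = 0.5667
  S[Y,Y] = ((-1.1667)·(-1.1667) + (-2.1667)·(-2.1667) + (2.8333)·(2.8333) + (-1.1667)·(-1.1667) + (2.8333)·(2.8333) + (-1.1667)·(-1.1667)) / 5 = 24.8333/5 = 4.9667
  S[Y,Z] = ((-1.1667)·(-1.1667) + (-2.1667)·(-1.1667) + (2.8333)·(-0.1667) + (-1.1667)·(-0.1667) + (2.8333)·(4.8333) + (-1.1667)·(-2.1667)) / 5 = 19.8333/5 = 3.9667
  S[Z,Z] = ((-1.1667)·(-1.1667) + (-1.1667)·(-1.1667) + (-0.1667)·(-0.1667) + (-0.1667)·(-0.1667) + (4.8333)·(4.8333) + (-2.1667)·(-2.1667)) / 5 = 30.8333/5 = 6.1667

S is symmetric (S[j,i] = S[i,j]). Assembling:

S = [[7.3667, -0.2333, 0.5667],
 [-0.2333, 4.9667, 3.9667],
 [0.5667, 3.9667, 6.1667]]


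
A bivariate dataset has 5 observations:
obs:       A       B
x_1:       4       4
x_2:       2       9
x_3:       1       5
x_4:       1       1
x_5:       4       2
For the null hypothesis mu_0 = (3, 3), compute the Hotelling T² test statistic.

Step 1 — sample mean vector:
  mean(A) = (4 + 2 + 1 + 1 + 4) / 5 = 12/5 = 2.4
  mean(B) = (4 + 9 + 5 + 1 + 2) / 5 = 21/5 = 4.2
  x̄ = (2.4, 4.2),  deviation x̄ - mu_0 = (2.4, 4.2) - (3, 3) = (-0.6, 1.2).

Step 2 — sample covariance matrix, S[i,j] = (1/(n-1)) · Σ_k (x_{k,i} - mean_i) · (x_{k,j} - mean_j), divisor n-1 = 4:
  S[A,A] = ((1.6)·(1.6) + (-0.4)·(-0.4) + (-1.4)·(-1.4) + (-1.4)·(-1.4) + (1.6)·(1.6)) / 4 = 9.2/4 = 2.3
  S[A,B] = ((1.6)·(-0.2) + (-0.4)·(4.8) + (-1.4)·(0.8) + (-1.4)·(-3.2) + (1.6)·(-2.2)) / 4 = -2.4/4 = -0.6
  S[B,B] = ((-0.2)·(-0.2) + (4.8)·(4.8) + (0.8)·(0.8) + (-3.2)·(-3.2) + (-2.2)·(-2.2)) / 4 = 38.8/4 = 9.7
  S = [[2.3, -0.6],
 [-0.6, 9.7]].

Step 3 — invert S. det(S) = 2.3·9.7 - (-0.6)² = 21.95.
  S^{-1} = (1/det) · [[d, -b], [-b, a]] = [[0.4419, 0.0273],
 [0.0273, 0.1048]].

Step 4 — quadratic form (x̄ - mu_0)^T · S^{-1} · (x̄ - mu_0):
  S^{-1} · (x̄ - mu_0) = (-0.2323, 0.1093),
  (x̄ - mu_0)^T · [...] = (-0.6)·(-0.2323) + (1.2)·(0.1093) = 0.2706.

Step 5 — scale by n: T² = 5 · 0.2706 = 1.3531.

T² ≈ 1.3531


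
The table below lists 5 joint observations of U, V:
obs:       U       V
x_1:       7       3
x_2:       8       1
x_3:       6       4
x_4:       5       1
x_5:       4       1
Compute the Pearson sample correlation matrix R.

Step 1 — column means:
  mean(U) = (7 + 8 + 6 + 5 + 4) / 5 = 30/5 = 6
  mean(V) = (3 + 1 + 4 + 1 + 1) / 5 = 10/5 = 2

Step 2 — sample variances and covariances s[i,j] = (1/(n-1)) · Σ_k (x_{k,i} - mean_i) · (x_{k,j} - mean_j), with n-1 = 4:
  s[U,U] = ((1)·(1) + (2)·(2) + (0)·(0) + (-1)·(-1) + (-2)·(-2)) / 4 = 10/4 = 2.5
  s[U,V] = ((1)·(1) + (2)·(-1) + (0)·(2) + (-1)·(-1) + (-2)·(-1)) / 4 = 2/4 = 0.5
  s[V,V] = ((1)·(1) + (-1)·(-1) + (2)·(2) + (-1)·(-1) + (-1)·(-1)) / 4 = 8/4 = 2
  Sample standard deviations s_i = √(s[i,i]):
  s(U) = √(2.5) = 1.5811
  s(V) = √(2) = 1.4142

Step 3 — r_{ij} = s_{ij} / (s_i · s_j):
  r[U,U] = 1 (diagonal).
  r[U,V] = 0.5 / (1.5811 · 1.4142) = 0.5 / 2.2361 = 0.2236
  r[V,V] = 1 (diagonal).

R is symmetric with unit diagonal. Assembling:

R = [[1, 0.2236],
 [0.2236, 1]]


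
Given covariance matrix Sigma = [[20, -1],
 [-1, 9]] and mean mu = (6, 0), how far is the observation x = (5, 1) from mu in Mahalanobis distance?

Step 1 — centre the observation: (x - mu) = (-1, 1).

Step 2 — invert Sigma. det(Sigma) = 20·9 - (-1)² = 179.
  Sigma^{-1} = (1/det) · [[d, -b], [-b, a]] = [[0.0503, 0.0056],
 [0.0056, 0.1117]].

Step 3 — form the quadratic (x - mu)^T · Sigma^{-1} · (x - mu):
  Sigma^{-1} · (x - mu) = (-0.0447, 0.1061).
  (x - mu)^T · [Sigma^{-1} · (x - mu)] = (-1)·(-0.0447) + (1)·(0.1061) = 0.1508.

Step 4 — take square root: d = √(0.1508) ≈ 0.3884.

d(x, mu) = √(0.1508) ≈ 0.3884


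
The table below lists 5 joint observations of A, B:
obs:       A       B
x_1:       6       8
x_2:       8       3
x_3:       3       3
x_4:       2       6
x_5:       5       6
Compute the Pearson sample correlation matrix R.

Step 1 — column means:
  mean(A) = (6 + 8 + 3 + 2 + 5) / 5 = 24/5 = 4.8
  mean(B) = (8 + 3 + 3 + 6 + 6) / 5 = 26/5 = 5.2

Step 2 — sample variances and covariances s[i,j] = (1/(n-1)) · Σ_k (x_{k,i} - mean_i) · (x_{k,j} - mean_j), with n-1 = 4:
  s[A,A] = ((1.2)·(1.2) + (3.2)·(3.2) + (-1.8)·(-1.8) + (-2.8)·(-2.8) + (0.2)·(0.2)) / 4 = 22.8/4 = 5.7
  s[A,B] = ((1.2)·(2.8) + (3.2)·(-2.2) + (-1.8)·(-2.2) + (-2.8)·(0.8) + (0.2)·(0.8)) / 4 = -1.8/4 = -0.45
  s[B,B] = ((2.8)·(2.8) + (-2.2)·(-2.2) + (-2.2)·(-2.2) + (0.8)·(0.8) + (0.8)·(0.8)) / 4 = 18.8/4 = 4.7
  Sample standard deviations s_i = √(s[i,i]):
  s(A) = √(5.7) = 2.3875
  s(B) = √(4.7) = 2.1679

Step 3 — r_{ij} = s_{ij} / (s_i · s_j):
  r[A,A] = 1 (diagonal).
  r[A,B] = -0.45 / (2.3875 · 2.1679) = -0.45 / 5.1759 = -0.0869
  r[B,B] = 1 (diagonal).

R is symmetric with unit diagonal. Assembling:

R = [[1, -0.0869],
 [-0.0869, 1]]


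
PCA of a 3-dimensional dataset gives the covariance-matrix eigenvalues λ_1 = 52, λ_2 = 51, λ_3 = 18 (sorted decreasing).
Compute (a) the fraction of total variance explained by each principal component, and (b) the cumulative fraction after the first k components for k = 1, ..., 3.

Step 1 — total variance = trace(Sigma) = Σ λ_i = 52 + 51 + 18 = 121.

Step 2 — fraction explained by component i = λ_i / Σ λ:
  PC1: 52/121 = 0.4298
  PC2: 51/121 = 0.4215
  PC3: 18/121 = 0.1488

Step 3 — cumulative fraction after k components = (λ_1 + ... + λ_k) / Σ λ:
  k = 1: 52/121 = 0.4298
  k = 2: (52 + 51)/121 = 103/121 = 0.8512
  k = 3: (52 + 51 + 18)/121 = 121/121 = 1

Summary (fraction, with percent):

explained: PC1 0.4298 (42.98%), PC2 0.4215 (42.15%), PC3 0.1488 (14.88%);  cumulative: 0.4298, 0.8512, 1


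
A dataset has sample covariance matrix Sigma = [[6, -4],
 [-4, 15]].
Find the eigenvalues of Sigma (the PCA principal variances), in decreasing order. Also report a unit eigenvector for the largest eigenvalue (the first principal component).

Step 1 — characteristic polynomial of 2×2 Sigma:
  det(Sigma - λI) = λ² - trace · λ + det = 0.
  trace = 6 + 15 = 21, det = 6·15 - (-4)² = 74.
Step 2 — discriminant:
  Δ = trace² - 4·det = 441 - 296 = 145.
Step 3 — eigenvalues:
  λ = (trace ± √Δ)/2 = (21 ± 12.0416)/2,
  λ_1 = 16.5208,  λ_2 = 4.4792.

Step 4 — unit eigenvector for λ_1: solve (Sigma - λ_1 I)v = 0. First row:
  (6 - 16.5208)·v_x + (-4)·v_y = 0, i.e. (-10.5208)·v_x + (-4)·v_y = 0,
  so v ∝ (b, λ_1 - a) = (-4, 10.5208); multiply by -1 so the first entry is positive: u = (4, -10.5208).
  ||u|| = √((4)² + (-10.5208)²) = √(126.6872) ≈ 11.2555,
  v_1 = u/||u|| ≈ (0.3554, -0.9347) (||v_1|| = 1).

λ_1 = 16.5208,  λ_2 = 4.4792;  v_1 ≈ (0.3554, -0.9347)
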